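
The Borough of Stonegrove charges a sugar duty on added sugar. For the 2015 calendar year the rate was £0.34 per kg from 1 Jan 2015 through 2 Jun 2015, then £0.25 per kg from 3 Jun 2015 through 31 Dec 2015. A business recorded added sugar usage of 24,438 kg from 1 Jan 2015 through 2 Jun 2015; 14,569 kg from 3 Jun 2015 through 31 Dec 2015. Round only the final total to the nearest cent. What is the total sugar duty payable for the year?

£11951.17

1 Jan – 2 Jun 2015: 24,438 kg at £0.34/kg → £8308.92
3 Jun – 31 Dec 2015: 14,569 kg at £0.25/kg → £3642.25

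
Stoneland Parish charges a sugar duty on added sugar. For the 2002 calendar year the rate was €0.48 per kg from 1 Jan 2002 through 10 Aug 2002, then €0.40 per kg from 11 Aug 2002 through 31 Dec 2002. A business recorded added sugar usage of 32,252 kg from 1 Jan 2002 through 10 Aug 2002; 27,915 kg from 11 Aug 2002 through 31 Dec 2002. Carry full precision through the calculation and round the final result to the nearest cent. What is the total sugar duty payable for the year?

1 Jan – 10 Aug 2002: 32,252 kg at €0.48/kg → €15,480.96
11 Aug – 31 Dec 2002: 27,915 kg at €0.40/kg → €11,166.00

€26,646.96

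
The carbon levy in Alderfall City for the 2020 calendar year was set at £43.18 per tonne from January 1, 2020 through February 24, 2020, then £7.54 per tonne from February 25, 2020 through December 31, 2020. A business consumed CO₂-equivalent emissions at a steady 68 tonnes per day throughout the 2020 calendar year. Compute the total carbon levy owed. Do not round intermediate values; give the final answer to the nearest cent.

£320,949.12

January 1 – February 24, 2020: 55 days × 68 tonnes/day = 3,740 tonnes at £43.18/tonne → £161,493.20
February 25 – December 31, 2020: 311 days × 68 tonnes/day = 21,148 tonnes at £7.54/tonne → £159,455.92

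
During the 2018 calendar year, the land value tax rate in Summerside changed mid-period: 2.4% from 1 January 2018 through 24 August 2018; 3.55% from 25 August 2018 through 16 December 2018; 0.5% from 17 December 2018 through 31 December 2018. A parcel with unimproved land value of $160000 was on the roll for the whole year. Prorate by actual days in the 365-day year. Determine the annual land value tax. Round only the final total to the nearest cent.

1 January – 24 August 2018: 236 days at 2.4% → $160000 × 2.4% × 236/365 = $2482.8493
25 August – 16 December 2018: 114 days at 3.55% → $160000 × 3.55% × 114/365 = $1774.0274
17 December – 31 December 2018: 15 days at 0.5% → $160000 × 0.5% × 15/365 = $32.8767
Total = $4289.7534

$4289.75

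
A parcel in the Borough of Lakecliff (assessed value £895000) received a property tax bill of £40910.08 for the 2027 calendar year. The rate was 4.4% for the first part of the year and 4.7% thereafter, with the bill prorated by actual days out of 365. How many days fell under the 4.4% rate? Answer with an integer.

157 days

Let d = days at the first rate; then 365 − d days at the second rate.
£895000 × [4.4%·d + 4.7%·(365−d)] / 365 = £40910.08
Solving gives d = 157, so the new rate took effect on June 7, 2027.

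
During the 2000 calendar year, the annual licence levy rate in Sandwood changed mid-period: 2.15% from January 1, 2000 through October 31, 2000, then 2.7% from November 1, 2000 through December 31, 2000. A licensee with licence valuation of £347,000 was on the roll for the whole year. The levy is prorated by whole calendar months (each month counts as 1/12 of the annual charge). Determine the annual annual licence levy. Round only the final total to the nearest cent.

January 1 – October 31, 2000: 10 months at 2.15% → £347,000 × 2.15% × 10/12 = £6,217.0833
November 1 – December 31, 2000: 2 months at 2.7% → £347,000 × 2.7% × 2/12 = £1,561.5000
Total = £7,778.5833

£7,778.58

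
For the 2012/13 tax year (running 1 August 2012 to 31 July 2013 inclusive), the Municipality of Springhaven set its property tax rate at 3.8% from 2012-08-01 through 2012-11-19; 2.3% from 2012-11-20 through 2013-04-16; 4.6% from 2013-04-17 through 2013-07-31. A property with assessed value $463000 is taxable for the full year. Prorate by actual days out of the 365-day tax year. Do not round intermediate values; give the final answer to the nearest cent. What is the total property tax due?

$15853.63

2012-08-01 to 2012-11-19: 111 days at 3.8% → $463000 × 3.8% × 111/365 = $5350.5041
2012-11-20 to 2013-04-16: 148 days at 2.3% → $463000 × 2.3% × 148/365 = $4317.9507
2013-04-17 to 2013-07-31: 106 days at 4.6% → $463000 × 4.6% × 106/365 = $6185.1726
Total = $15853.6274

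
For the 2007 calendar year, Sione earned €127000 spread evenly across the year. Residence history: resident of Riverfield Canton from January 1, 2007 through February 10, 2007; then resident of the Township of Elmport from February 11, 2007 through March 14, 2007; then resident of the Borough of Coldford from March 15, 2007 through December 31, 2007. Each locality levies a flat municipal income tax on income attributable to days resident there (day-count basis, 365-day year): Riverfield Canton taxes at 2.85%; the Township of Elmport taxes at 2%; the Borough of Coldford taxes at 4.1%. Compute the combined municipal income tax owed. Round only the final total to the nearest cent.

Riverfield Canton, January 1 – February 10, 2007: 41 days → €127000 × 2.85% × 41/365 = €406.5740
The Township of Elmport, February 11 – March 14, 2007: 32 days → €127000 × 2% × 32/365 = €222.6849
The Borough of Coldford, March 15 – December 31, 2007: 292 days → €127000 × 4.1% × 292/365 = €4165.6000
Total = €4794.8589

€4794.86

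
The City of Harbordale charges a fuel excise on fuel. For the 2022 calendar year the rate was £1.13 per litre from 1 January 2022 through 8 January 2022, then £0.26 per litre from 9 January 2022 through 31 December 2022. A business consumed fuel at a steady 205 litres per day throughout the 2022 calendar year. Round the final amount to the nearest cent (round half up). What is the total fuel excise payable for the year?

1 January – 8 January 2022: 8 days × 205 litres/day = 1,640 litres at £1.13/litre → £1,853.20
9 January – 31 December 2022: 357 days × 205 litres/day = 73,185 litres at £0.26/litre → £19,028.10

£20,881.30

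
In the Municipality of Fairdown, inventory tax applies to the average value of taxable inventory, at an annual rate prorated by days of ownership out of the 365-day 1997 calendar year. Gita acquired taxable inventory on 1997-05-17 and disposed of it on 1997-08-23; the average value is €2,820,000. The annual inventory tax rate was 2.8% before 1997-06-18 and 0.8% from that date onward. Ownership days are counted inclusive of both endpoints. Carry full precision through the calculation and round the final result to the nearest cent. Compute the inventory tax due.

€11,063.67

1997-05-17 to 1997-06-17: 32 days at 2.8% → €2,820,000 × 2.8% × 32/365 = €6,922.5205
1997-06-18 to 1997-08-23: 67 days at 0.8% → €2,820,000 × 0.8% × 67/365 = €4,141.1507
Total = €11,063.6712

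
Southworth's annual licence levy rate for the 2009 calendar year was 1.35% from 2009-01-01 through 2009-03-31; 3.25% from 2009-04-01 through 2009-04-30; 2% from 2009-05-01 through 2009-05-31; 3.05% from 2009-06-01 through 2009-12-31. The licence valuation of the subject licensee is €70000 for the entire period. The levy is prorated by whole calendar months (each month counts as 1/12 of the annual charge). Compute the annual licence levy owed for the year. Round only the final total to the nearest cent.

€1787.92

2009-01-01 to 2009-03-31: 3 months at 1.35% → €70000 × 1.35% × 3/12 = €236.2500
2009-04-01 to 2009-04-30: 1 month at 3.25% → €70000 × 3.25% × 1/12 = €189.5833
2009-05-01 to 2009-05-31: 1 month at 2% → €70000 × 2% × 1/12 = €116.6667
2009-06-01 to 2009-12-31: 7 months at 3.05% → €70000 × 3.05% × 7/12 = €1245.4167
Total = €1787.9167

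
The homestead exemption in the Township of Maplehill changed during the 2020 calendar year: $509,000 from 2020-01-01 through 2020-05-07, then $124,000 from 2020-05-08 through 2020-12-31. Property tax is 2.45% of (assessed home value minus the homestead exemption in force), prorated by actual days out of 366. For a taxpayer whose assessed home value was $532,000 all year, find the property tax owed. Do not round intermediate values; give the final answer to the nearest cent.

2020-01-01 to 2020-05-07: 128 days, exemption $509,000 → ($532,000 − $509,000) × 2.45% × 128/366 = $197.0710
2020-05-08 to 2020-12-31: 238 days, exemption $124,000 → ($532,000 − $124,000) × 2.45% × 238/366 = $6,500.1311
Total = $6,697.2022

$6,697.20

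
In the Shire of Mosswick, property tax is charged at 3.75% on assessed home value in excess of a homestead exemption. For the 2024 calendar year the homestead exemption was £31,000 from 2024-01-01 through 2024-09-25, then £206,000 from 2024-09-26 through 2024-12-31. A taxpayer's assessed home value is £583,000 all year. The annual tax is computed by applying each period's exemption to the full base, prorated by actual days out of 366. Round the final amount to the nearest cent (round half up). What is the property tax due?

£18,960.76

2024-01-01 to 2024-09-25: 269 days, exemption £31,000 → (£583,000 − £31,000) × 3.75% × 269/366 = £15,213.9344
2024-09-26 to 2024-12-31: 97 days, exemption £206,000 → (£583,000 − £206,000) × 3.75% × 97/366 = £3,746.8238
Total = £18,960.7582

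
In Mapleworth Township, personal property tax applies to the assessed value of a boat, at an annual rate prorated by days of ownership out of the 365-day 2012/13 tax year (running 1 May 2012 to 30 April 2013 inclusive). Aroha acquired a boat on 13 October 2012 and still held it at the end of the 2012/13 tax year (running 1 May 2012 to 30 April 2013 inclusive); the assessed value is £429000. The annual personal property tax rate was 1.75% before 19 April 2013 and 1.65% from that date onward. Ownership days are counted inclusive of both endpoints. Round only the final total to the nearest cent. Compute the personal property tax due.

13 October 2012 – 18 April 2013: 188 days at 1.75% → £429000 × 1.75% × 188/365 = £3866.8767
19 April – 30 April 2013: 12 days at 1.65% → £429000 × 1.65% × 12/365 = £232.7178
Total = £4099.5945

£4099.59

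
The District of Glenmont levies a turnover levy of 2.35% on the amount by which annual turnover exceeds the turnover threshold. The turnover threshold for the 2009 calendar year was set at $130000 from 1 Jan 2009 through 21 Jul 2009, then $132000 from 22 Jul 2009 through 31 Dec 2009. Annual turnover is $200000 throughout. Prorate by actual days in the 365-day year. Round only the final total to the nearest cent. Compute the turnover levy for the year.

$1624.01

1 Jan – 21 Jul 2009: 202 days, exemption $130000 → ($200000 − $130000) × 2.35% × 202/365 = $910.3836
22 Jul – 31 Dec 2009: 163 days, exemption $132000 → ($200000 − $132000) × 2.35% × 163/365 = $713.6274
Total = $1624.0110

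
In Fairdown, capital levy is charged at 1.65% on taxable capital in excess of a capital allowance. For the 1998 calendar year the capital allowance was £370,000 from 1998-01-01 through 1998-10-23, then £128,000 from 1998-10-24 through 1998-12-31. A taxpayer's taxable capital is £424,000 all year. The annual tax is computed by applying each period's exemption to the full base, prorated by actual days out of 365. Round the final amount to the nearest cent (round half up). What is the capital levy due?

1998-01-01 to 1998-10-23: 296 days, exemption £370,000 → (£424,000 − £370,000) × 1.65% × 296/365 = £722.5644
1998-10-24 to 1998-12-31: 69 days, exemption £128,000 → (£424,000 − £128,000) × 1.65% × 69/365 = £923.2767
Total = £1,645.8411

£1,645.84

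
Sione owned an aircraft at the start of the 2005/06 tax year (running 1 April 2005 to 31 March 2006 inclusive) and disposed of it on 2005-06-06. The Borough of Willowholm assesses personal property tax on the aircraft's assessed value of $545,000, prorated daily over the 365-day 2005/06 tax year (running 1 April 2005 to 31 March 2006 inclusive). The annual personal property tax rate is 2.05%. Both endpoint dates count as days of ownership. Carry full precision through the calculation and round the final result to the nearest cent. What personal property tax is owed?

Days held (2005-04-01 to 2005-06-06): 67 out of 365
Tax = $545,000 × 2.05% × 67/365 = $2,050.8425

$2,050.84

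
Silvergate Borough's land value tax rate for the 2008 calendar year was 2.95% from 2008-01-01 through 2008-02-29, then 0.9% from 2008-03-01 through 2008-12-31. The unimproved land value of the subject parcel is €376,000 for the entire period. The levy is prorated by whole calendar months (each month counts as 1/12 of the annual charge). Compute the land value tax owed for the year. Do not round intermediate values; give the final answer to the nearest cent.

€4,668.67

2008-01-01 to 2008-02-29: 2 months at 2.95% → €376,000 × 2.95% × 2/12 = €1,848.6667
2008-03-01 to 2008-12-31: 10 months at 0.9% → €376,000 × 0.9% × 10/12 = €2,820.0000
Total = €4,668.6667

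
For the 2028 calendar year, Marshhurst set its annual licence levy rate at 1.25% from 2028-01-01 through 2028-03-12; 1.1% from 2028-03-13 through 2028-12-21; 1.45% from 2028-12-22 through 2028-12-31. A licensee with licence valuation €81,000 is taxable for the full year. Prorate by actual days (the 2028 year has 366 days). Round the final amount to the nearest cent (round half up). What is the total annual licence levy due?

2028-01-01 to 2028-03-12: 72 days at 1.25% → €81,000 × 1.25% × 72/366 = €199.1803
2028-03-13 to 2028-12-21: 284 days at 1.1% → €81,000 × 1.1% × 284/366 = €691.3770
2028-12-22 to 2028-12-31: 10 days at 1.45% → €81,000 × 1.45% × 10/366 = €32.0902
Total = €922.6475

€922.65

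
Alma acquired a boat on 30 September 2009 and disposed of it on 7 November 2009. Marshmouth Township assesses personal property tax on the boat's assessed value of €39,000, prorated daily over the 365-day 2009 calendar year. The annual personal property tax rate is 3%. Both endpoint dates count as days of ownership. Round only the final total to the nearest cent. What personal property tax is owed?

Days held (30 September – 7 November 2009): 39 out of 365
Tax = €39,000 × 3% × 39/365 = €125.0137

€125.01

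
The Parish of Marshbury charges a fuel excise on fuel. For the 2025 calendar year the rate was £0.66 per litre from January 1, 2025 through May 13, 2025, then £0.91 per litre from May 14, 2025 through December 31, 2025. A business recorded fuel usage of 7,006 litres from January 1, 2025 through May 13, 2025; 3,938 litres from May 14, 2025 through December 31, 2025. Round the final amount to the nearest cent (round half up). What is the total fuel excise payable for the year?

£8,207.54

January 1 – May 13, 2025: 7,006 litres at £0.66/litre → £4,623.96
May 14 – December 31, 2025: 3,938 litres at £0.91/litre → £3,583.58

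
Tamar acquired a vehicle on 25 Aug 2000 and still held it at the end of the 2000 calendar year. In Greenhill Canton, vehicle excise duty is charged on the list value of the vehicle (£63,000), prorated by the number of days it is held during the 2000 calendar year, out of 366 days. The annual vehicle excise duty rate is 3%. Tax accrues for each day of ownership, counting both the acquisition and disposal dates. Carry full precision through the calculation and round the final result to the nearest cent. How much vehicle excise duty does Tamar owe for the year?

£666.15

Days held (25 Aug – 31 Dec 2000): 129 out of 366
Tax = £63,000 × 3% × 129/366 = £666.1475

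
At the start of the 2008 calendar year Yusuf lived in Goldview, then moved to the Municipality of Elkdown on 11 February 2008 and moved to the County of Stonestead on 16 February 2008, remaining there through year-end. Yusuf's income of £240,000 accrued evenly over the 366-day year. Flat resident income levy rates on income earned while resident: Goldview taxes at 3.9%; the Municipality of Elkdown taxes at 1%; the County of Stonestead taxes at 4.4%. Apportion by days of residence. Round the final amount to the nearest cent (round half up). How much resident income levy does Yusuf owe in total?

£10,314.10

Goldview, 1 January – 10 February 2008: 41 days → £240,000 × 3.9% × 41/366 = £1,048.5246
The Municipality of Elkdown, 11 February – 15 February 2008: 5 days → £240,000 × 1% × 5/366 = £32.7869
The County of Stonestead, 16 February – 31 December 2008: 320 days → £240,000 × 4.4% × 320/366 = £9,232.7869
Total = £10,314.0984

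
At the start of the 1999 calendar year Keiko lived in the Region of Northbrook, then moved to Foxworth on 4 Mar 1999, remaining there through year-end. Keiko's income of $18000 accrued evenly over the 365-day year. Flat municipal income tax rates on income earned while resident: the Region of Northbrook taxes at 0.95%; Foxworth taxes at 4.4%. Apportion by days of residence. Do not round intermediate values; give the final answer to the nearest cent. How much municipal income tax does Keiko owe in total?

$686.52

The Region of Northbrook, 1 Jan – 3 Mar 1999: 62 days → $18000 × 0.95% × 62/365 = $29.0466
Foxworth, 4 Mar – 31 Dec 1999: 303 days → $18000 × 4.4% × 303/365 = $657.4685
Total = $686.5151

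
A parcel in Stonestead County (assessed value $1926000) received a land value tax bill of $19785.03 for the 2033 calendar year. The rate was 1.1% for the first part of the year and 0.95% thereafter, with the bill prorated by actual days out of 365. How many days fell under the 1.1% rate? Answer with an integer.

188 days

Let d = days at the first rate; then 365 − d days at the second rate.
$1926000 × [1.1%·d + 0.95%·(365−d)] / 365 = $19785.03
Solving gives d = 188, so the new rate took effect on July 8, 2033.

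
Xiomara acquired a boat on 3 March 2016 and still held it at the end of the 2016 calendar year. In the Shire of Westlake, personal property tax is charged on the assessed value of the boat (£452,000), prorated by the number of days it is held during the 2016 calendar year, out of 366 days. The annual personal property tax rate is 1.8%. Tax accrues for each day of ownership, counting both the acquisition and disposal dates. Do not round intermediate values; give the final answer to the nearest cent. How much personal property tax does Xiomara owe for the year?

£6,757.77

Days held (3 March – 31 December 2016): 304 out of 366
Tax = £452,000 × 1.8% × 304/366 = £6,757.7705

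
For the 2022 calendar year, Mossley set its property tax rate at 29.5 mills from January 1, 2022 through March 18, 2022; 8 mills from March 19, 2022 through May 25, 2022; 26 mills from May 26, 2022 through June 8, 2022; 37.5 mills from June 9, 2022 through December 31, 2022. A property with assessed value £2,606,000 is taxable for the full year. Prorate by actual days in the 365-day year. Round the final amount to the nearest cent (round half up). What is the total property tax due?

January 1 – March 18, 2022: 77 days at 29.5 mills → £2,606,000 × 2.95% × 77/365 = £16,217.8877
March 19 – May 25, 2022: 68 days at 8 mills → £2,606,000 × 0.8% × 68/365 = £3,884.0110
May 26 – June 8, 2022: 14 days at 26 mills → £2,606,000 × 2.6% × 14/365 = £2,598.8603
June 9 – December 31, 2022: 206 days at 37.5 mills → £2,606,000 × 3.75% × 206/365 = £55,154.3836
Total = £77,855.1425

£77,855.14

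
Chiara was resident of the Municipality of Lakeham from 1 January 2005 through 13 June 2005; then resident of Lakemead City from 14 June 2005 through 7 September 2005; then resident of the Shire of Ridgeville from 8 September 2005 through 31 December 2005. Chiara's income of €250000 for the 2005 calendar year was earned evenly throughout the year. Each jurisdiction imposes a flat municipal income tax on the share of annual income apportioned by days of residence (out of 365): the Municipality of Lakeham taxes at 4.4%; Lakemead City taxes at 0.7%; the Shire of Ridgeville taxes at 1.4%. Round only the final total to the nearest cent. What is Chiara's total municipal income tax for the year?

€6457.53

The Municipality of Lakeham, 1 January – 13 June 2005: 164 days → €250000 × 4.4% × 164/365 = €4942.4658
Lakemead City, 14 June – 7 September 2005: 86 days → €250000 × 0.7% × 86/365 = €412.3288
The Shire of Ridgeville, 8 September – 31 December 2005: 115 days → €250000 × 1.4% × 115/365 = €1102.7397
Total = €6457.5342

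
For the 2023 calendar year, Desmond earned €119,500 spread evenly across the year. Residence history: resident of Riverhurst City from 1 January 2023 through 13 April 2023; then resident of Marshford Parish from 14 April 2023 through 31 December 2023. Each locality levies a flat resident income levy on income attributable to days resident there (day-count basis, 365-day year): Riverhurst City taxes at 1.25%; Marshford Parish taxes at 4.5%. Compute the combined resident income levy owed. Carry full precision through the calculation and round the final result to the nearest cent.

€4,281.54

Riverhurst City, 1 January – 13 April 2023: 103 days → €119,500 × 1.25% × 103/365 = €421.5240
Marshford Parish, 14 April – 31 December 2023: 262 days → €119,500 × 4.5% × 262/365 = €3,860.0137
Total = €4,281.5377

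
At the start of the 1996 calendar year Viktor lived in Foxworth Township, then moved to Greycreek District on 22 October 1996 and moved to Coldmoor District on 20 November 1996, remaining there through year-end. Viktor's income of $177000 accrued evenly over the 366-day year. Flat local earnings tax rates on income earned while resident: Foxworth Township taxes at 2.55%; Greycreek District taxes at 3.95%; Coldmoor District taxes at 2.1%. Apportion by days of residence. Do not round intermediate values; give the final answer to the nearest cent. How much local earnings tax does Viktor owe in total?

Foxworth Township, 1 January – 21 October 1996: 295 days → $177000 × 2.55% × 295/366 = $3637.9303
Greycreek District, 22 October – 19 November 1996: 29 days → $177000 × 3.95% × 29/366 = $553.9713
Coldmoor District, 20 November – 31 December 1996: 42 days → $177000 × 2.1% × 42/366 = $426.5410
Total = $4618.4426

$4618.44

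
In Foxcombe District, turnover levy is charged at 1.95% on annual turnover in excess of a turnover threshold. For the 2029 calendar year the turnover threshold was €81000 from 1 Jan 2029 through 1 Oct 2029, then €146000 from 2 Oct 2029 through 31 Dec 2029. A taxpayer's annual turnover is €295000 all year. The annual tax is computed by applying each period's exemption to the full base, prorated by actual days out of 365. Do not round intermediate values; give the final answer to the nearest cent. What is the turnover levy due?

€3856.99

1 Jan – 1 Oct 2029: 274 days, exemption €81000 → (€295000 − €81000) × 1.95% × 274/365 = €3132.6082
2 Oct – 31 Dec 2029: 91 days, exemption €146000 → (€295000 − €146000) × 1.95% × 91/365 = €724.3849
Total = €3856.9932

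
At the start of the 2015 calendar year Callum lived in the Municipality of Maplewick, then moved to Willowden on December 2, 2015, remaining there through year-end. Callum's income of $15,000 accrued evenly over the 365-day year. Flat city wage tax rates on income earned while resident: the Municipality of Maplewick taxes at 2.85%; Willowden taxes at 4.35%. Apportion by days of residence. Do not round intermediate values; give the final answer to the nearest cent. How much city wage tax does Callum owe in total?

The Municipality of Maplewick, January 1 – December 1, 2015: 335 days → $15,000 × 2.85% × 335/365 = $392.3630
Willowden, December 2 – December 31, 2015: 30 days → $15,000 × 4.35% × 30/365 = $53.6301
Total = $445.9932

$445.99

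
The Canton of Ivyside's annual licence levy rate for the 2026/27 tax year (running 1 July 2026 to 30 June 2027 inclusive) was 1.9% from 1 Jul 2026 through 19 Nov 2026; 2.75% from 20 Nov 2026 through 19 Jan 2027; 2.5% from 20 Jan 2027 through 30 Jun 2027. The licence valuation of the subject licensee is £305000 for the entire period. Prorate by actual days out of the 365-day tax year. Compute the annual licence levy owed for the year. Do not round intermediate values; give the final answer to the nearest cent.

£7040.49

1 Jul – 19 Nov 2026: 142 days at 1.9% → £305000 × 1.9% × 142/365 = £2254.4932
20 Nov 2026 – 19 Jan 2027: 61 days at 2.75% → £305000 × 2.75% × 61/365 = £1401.7466
20 Jan – 30 Jun 2027: 162 days at 2.5% → £305000 × 2.5% × 162/365 = £3384.2466
Total = £7040.4863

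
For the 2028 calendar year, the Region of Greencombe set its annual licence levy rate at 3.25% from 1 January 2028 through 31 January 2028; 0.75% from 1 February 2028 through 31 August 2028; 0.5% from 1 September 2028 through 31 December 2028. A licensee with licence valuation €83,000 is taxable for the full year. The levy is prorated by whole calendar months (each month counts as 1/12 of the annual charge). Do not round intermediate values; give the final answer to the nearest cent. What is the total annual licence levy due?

€726.25

1 January – 31 January 2028: 1 month at 3.25% → €83,000 × 3.25% × 1/12 = €224.7917
1 February – 31 August 2028: 7 months at 0.75% → €83,000 × 0.75% × 7/12 = €363.1250
1 September – 31 December 2028: 4 months at 0.5% → €83,000 × 0.5% × 4/12 = €138.3333
Total = €726.2500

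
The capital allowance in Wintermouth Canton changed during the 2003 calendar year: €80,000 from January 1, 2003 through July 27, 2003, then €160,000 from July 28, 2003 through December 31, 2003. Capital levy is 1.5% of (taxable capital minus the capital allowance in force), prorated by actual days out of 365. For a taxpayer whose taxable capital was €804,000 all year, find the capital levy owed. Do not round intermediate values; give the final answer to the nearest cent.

€10,343.84

January 1 – July 27, 2003: 208 days, exemption €80,000 → (€804,000 − €80,000) × 1.5% × 208/365 = €6,188.7123
July 28 – December 31, 2003: 157 days, exemption €160,000 → (€804,000 − €160,000) × 1.5% × 157/365 = €4,155.1233
Total = €10,343.8356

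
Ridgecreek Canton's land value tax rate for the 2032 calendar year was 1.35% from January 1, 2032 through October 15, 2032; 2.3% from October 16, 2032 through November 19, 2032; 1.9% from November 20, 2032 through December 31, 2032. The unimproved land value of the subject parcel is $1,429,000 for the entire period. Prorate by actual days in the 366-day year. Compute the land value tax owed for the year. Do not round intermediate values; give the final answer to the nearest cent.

$21,491.61

January 1 – October 15, 2032: 289 days at 1.35% → $1,429,000 × 1.35% × 289/366 = $15,232.9057
October 16 – November 19, 2032: 35 days at 2.3% → $1,429,000 × 2.3% × 35/366 = $3,143.0191
November 20 – December 31, 2032: 42 days at 1.9% → $1,429,000 × 1.9% × 42/366 = $3,115.6885
Total = $21,491.6134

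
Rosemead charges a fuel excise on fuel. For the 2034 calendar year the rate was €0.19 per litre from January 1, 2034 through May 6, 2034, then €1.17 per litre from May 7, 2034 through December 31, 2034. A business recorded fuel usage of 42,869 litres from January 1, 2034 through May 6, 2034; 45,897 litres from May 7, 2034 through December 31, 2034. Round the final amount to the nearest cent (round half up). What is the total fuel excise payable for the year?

January 1 – May 6, 2034: 42,869 litres at €0.19/litre → €8,145.11
May 7 – December 31, 2034: 45,897 litres at €1.17/litre → €53,699.49

€61,844.60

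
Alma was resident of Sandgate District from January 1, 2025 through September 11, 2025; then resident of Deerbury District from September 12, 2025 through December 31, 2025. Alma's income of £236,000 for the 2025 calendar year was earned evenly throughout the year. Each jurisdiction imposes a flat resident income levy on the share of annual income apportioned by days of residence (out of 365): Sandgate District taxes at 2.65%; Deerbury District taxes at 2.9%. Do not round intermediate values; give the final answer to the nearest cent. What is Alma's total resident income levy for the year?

Sandgate District, January 1 – September 11, 2025: 254 days → £236,000 × 2.65% × 254/365 = £4,352.0986
Deerbury District, September 12 – December 31, 2025: 111 days → £236,000 × 2.9% × 111/365 = £2,081.3260
Total = £6,433.4247

£6,433.42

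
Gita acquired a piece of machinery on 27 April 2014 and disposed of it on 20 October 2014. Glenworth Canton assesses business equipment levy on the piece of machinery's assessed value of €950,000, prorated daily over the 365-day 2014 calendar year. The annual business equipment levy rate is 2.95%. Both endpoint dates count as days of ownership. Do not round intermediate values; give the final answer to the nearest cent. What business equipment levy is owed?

€13,590.21

Days held (27 April – 20 October 2014): 177 out of 365
Tax = €950,000 × 2.95% × 177/365 = €13,590.2055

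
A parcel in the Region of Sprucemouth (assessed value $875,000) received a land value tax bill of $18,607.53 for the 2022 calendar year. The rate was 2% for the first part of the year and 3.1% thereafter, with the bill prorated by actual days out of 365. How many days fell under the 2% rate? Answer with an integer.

Let d = days at the first rate; then 365 − d days at the second rate.
$875,000 × [2%·d + 3.1%·(365−d)] / 365 = $18,607.53
Solving gives d = 323, so the new rate took effect on 20 Nov 2022.

323 days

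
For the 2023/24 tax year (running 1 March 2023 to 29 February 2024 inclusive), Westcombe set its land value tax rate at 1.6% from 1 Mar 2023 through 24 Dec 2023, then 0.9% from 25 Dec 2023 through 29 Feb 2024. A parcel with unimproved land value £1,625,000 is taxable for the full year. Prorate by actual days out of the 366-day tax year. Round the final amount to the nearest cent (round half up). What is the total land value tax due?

£23,917.69

1 Mar – 24 Dec 2023: 299 days at 1.6% → £1,625,000 × 1.6% × 299/366 = £21,240.4372
25 Dec 2023 – 29 Feb 2024: 67 days at 0.9% → £1,625,000 × 0.9% × 67/366 = £2,677.2541
Total = £23,917.6913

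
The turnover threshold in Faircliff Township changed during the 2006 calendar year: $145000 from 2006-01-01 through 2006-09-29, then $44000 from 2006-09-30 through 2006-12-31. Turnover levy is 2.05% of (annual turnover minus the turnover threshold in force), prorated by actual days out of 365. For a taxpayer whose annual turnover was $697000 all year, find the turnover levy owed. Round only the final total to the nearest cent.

2006-01-01 to 2006-09-29: 272 days, exemption $145000 → ($697000 − $145000) × 2.05% × 272/365 = $8432.7452
2006-09-30 to 2006-12-31: 93 days, exemption $44000 → ($697000 − $44000) × 2.05% × 93/365 = $3410.8068
Total = $11843.5521

$11843.55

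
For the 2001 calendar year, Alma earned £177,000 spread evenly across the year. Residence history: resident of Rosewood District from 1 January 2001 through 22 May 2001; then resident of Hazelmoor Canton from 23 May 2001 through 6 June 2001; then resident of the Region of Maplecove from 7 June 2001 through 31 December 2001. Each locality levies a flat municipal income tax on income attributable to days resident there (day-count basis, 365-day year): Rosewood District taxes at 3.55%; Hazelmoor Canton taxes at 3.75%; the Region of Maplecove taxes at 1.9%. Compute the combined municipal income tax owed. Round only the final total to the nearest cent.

£4,633.76

Rosewood District, 1 January – 22 May 2001: 142 days → £177,000 × 3.55% × 142/365 = £2,444.5397
Hazelmoor Canton, 23 May – 6 June 2001: 15 days → £177,000 × 3.75% × 15/365 = £272.7740
The Region of Maplecove, 7 June – 31 December 2001: 208 days → £177,000 × 1.9% × 208/365 = £1,916.4493
Total = £4,633.7630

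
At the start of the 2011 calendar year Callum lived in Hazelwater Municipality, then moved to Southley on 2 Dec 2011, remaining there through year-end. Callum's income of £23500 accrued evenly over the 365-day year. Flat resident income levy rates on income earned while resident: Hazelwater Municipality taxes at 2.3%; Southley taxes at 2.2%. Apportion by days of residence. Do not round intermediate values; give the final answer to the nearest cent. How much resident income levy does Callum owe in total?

£538.57

Hazelwater Municipality, 1 Jan – 1 Dec 2011: 335 days → £23500 × 2.3% × 335/365 = £496.0753
Southley, 2 Dec – 31 Dec 2011: 30 days → £23500 × 2.2% × 30/365 = £42.4932
Total = £538.5685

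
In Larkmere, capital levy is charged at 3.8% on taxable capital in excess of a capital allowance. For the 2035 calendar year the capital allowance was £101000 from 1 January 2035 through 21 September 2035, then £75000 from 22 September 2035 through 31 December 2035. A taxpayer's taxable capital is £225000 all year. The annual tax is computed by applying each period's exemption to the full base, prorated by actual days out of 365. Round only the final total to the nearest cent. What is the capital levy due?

£4985.39

1 January – 21 September 2035: 264 days, exemption £101000 → (£225000 − £101000) × 3.8% × 264/365 = £3408.1315
22 September – 31 December 2035: 101 days, exemption £75000 → (£225000 − £75000) × 3.8% × 101/365 = £1577.2603
Total = £4985.3918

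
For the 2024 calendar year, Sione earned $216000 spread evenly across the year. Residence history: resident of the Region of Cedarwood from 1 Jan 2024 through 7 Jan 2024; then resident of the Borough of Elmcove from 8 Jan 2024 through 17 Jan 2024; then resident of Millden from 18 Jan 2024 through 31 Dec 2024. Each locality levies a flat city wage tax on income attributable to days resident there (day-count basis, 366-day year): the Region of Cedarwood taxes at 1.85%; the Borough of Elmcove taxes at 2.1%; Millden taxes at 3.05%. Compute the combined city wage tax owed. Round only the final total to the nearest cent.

The Region of Cedarwood, 1 Jan – 7 Jan 2024: 7 days → $216000 × 1.85% × 7/366 = $76.4262
The Borough of Elmcove, 8 Jan – 17 Jan 2024: 10 days → $216000 × 2.1% × 10/366 = $123.9344
Millden, 18 Jan – 31 Dec 2024: 349 days → $216000 × 3.05% × 349/366 = $6282.0000
Total = $6482.3607

$6482.36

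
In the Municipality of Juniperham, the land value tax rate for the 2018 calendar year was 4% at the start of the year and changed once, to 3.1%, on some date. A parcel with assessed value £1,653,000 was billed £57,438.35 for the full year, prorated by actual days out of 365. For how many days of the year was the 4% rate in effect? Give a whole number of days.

Let d = days at the first rate; then 365 − d days at the second rate.
£1,653,000 × [4%·d + 3.1%·(365−d)] / 365 = £57,438.35
Solving gives d = 152, so the new rate took effect on June 2, 2018.

152 days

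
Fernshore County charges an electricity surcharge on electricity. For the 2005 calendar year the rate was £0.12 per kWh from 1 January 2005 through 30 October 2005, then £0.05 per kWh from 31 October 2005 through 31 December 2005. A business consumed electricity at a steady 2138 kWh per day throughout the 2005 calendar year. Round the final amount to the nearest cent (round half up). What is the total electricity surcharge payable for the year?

1 January – 30 October 2005: 303 days × 2138 kWh/day = 647,814 kWh at £0.12/kWh → £77,737.68
31 October – 31 December 2005: 62 days × 2138 kWh/day = 132,556 kWh at £0.05/kWh → £6,627.80

£84,365.48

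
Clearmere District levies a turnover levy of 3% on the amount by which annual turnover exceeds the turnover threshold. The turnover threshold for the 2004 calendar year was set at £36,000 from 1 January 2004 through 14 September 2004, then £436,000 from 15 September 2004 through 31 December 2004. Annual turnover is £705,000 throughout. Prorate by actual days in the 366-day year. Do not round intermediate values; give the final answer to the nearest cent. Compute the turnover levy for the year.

1 January – 14 September 2004: 258 days, exemption £36,000 → (£705,000 − £36,000) × 3% × 258/366 = £14,147.7049
15 September – 31 December 2004: 108 days, exemption £436,000 → (£705,000 − £436,000) × 3% × 108/366 = £2,381.3115
Total = £16,529.0164

£16,529.02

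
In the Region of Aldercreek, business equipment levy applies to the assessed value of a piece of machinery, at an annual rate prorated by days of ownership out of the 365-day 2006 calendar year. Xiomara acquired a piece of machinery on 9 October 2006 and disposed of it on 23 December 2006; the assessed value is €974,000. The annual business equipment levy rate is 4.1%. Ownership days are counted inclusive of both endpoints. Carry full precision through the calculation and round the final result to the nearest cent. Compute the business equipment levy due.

€8,315.02

Days held (9 October – 23 December 2006): 76 out of 365
Tax = €974,000 × 4.1% × 76/365 = €8,315.0247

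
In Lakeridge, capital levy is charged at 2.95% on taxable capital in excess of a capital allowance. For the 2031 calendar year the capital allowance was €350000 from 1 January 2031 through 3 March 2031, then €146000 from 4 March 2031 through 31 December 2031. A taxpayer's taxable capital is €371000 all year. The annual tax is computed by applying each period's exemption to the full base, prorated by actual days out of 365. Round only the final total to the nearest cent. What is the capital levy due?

1 January – 3 March 2031: 62 days, exemption €350000 → (€371000 − €350000) × 2.95% × 62/365 = €105.2301
4 March – 31 December 2031: 303 days, exemption €146000 → (€371000 − €146000) × 2.95% × 303/365 = €5510.0342
Total = €5615.2644

€5615.26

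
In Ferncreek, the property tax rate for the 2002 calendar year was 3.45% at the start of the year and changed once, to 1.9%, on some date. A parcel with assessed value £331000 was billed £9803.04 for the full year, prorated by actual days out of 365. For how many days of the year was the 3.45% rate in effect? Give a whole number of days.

Let d = days at the first rate; then 365 − d days at the second rate.
£331000 × [3.45%·d + 1.9%·(365−d)] / 365 = £9803.04
Solving gives d = 250, so the new rate took effect on 8 September 2002.

250 days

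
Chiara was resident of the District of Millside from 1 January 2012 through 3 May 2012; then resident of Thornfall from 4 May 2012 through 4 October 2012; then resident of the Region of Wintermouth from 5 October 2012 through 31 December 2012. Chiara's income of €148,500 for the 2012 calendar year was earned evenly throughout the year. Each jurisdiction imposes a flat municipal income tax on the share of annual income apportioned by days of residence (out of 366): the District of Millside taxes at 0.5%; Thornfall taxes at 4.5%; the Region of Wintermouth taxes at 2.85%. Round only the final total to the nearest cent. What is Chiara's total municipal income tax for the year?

The District of Millside, 1 January – 3 May 2012: 124 days → €148,500 × 0.5% × 124/366 = €251.5574
Thornfall, 4 May – 4 October 2012: 154 days → €148,500 × 4.5% × 154/366 = €2,811.7623
The Region of Wintermouth, 5 October – 31 December 2012: 88 days → €148,500 × 2.85% × 88/366 = €1,017.5902
Total = €4,080.9098

€4,080.91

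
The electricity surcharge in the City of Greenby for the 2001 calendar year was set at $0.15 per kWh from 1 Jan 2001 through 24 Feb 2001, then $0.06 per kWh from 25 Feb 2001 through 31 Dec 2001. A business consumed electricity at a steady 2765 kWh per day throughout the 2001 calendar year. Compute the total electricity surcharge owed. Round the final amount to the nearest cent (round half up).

$74,240.25

1 Jan – 24 Feb 2001: 55 days × 2765 kWh/day = 152,075 kWh at $0.15/kWh → $22,811.25
25 Feb – 31 Dec 2001: 310 days × 2765 kWh/day = 857,150 kWh at $0.06/kWh → $51,429.00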